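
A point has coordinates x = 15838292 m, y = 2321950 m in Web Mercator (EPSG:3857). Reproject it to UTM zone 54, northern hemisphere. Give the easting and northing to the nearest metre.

E 633321 m, N 2257637 m

Web Mercator inverse (R = 6378137 m) → φ = 20.41240087°, λ = 142.27779778°.
UTM 54N forward: E = 633321.203 m, N = 2257637.223 m.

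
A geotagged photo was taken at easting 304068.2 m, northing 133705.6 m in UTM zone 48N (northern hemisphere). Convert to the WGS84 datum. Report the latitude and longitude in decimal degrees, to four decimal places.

Zone 48N: λ₀ = 105°, k₀ = 0.9996, false easting 500000 m.
Meridian distance M = (N − FN)/k₀ = 133759.1 m.
Inverse transverse Mercator on WGS84 gives φ = 1.20909977°, λ = 103.23909976°.

lat 1.2091°, lon 103.2391°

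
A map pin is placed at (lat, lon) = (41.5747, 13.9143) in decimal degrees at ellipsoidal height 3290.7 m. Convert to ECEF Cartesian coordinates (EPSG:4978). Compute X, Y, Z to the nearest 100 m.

X 4640600 m, Y 1149700 m, Z 4212600 m

WGS84: a = 6378137 m, e² = 0.006694380; N(φ) = a/√(1−e²sin²φ) = 6387559.001 m.
X = (N+h)·cosφ·cosλ = 4640648.846 m; Y = (N+h)·cosφ·sinλ = 1149673.716 m; Z = (N(1−e²)+h)·sinφ = 4212566.082 m.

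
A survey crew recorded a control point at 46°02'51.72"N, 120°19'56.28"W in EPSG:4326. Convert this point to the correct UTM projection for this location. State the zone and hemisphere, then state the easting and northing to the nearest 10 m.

Longitude -120.3323° lies in the 6° band [-126°, -120°), giving zone 10; latitude is north of the equator, so 10N.
Zone 10 central meridian λ₀ = 6×10 − 183 = -123°; Δλ = +2.6677°.
Transverse Mercator on WGS84 with k₀ = 0.9996 gives E = 706385.973 m, N = 5102807.521 m.

Zone 10N: E 706390 m, N 5102810 m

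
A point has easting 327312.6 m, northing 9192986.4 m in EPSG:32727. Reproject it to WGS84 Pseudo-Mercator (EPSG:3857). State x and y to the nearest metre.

Unproject from UTM 27S (λ₀ = -21°) → φ = -7.29820023°, λ = -22.56429968°.
Web Mercator (R = 6378137 m): x = -2511846.351 m, y = -814637.847 m.

x -2511846 m, y -814638 m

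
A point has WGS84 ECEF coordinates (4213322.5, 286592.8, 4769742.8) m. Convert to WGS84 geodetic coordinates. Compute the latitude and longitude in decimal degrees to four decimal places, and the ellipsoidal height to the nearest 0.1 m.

λ = atan2(Y, X) = 3.89130029°; p = √(X²+Y²) = 4223058.4 m.
Bowring's method on WGS84 (a = 6378137 m, b = 6356752.314 m) gives φ = 48.66960025°, h = 4486.791 m.

lat 48.6696°, lon 3.8913°, h 4486.8 m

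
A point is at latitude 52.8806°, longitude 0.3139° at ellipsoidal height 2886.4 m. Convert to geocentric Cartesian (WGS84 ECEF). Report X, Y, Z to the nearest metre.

WGS84: a = 6378137 m, e² = 0.006694380; N(φ) = a/√(1−e²sin²φ) = 6391754.381 m.
X = (N+h)·cosφ·cosλ = 3858967.181 m; Y = (N+h)·cosφ·sinλ = 21141.905 m; Z = (N(1−e²)+h)·sinφ = 5064837.424 m.

X 3858967 m, Y 21142 m, Z 5064837 m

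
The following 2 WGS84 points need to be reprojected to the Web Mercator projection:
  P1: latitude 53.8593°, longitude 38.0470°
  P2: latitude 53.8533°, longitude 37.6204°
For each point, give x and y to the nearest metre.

Web Mercator: x = R·λ, y = R·ln tan(π/4+φ/2), R = 6378137 m.
P1 (53.8593°, 38.0470°) → (4235372.666, 7143554.303) m.
P2 (53.8533°, 37.6204°) → (4187883.771, 7142421.880) m.

P1: x 4235373 m, y 7143554 m; P2: x 4187884 m, y 7142422 m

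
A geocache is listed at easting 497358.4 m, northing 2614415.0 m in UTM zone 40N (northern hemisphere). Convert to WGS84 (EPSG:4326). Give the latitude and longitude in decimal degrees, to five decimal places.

lat 23.64040°, lon 56.97410°

Zone 40N: λ₀ = 57°, k₀ = 0.9996, false easting 500000 m.
Meridian distance M = (N − FN)/k₀ = 2615461.2 m.
Inverse transverse Mercator on WGS84 gives φ = 23.64040015°, λ = 56.97409985°.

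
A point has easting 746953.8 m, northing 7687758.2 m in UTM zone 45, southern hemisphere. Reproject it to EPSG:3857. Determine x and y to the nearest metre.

Unproject from UTM 45S (λ₀ = 87°) → φ = -20.89400042°, λ = 89.37399977°.
Web Mercator (R = 6378137 m): x = 9949068.145 m, y = -2379243.749 m.

x 9949068 m, y -2379244 m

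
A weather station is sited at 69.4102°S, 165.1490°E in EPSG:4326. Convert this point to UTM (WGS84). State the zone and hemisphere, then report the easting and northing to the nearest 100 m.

Zone 58S: E 505800 m, N 2299900 m

Longitude 165.1490° lies in the 6° band [162°, 168°), giving zone 58; latitude is south of the equator, so 58S.
Zone 58 central meridian λ₀ = 6×58 − 183 = 165°; Δλ = +0.1490°.
Transverse Mercator on WGS84 with k₀ = 0.9996 gives E = 505847.934 m, N = 2299890.493 m.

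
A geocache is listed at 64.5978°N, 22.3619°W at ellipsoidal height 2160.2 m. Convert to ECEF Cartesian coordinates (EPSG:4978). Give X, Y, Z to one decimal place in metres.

WGS84: a = 6378137 m, e² = 0.006694380; N(φ) = a/√(1−e²sin²φ) = 6395629.023 m.
X = (N+h)·cosφ·cosλ = 2538073.091 m; Y = (N+h)·cosφ·sinλ = -1044144.314 m; Z = (N(1−e²)+h)·sinφ = 5740568.038 m.

X 2538073.1 m, Y -1044144.3 m, Z 5740568.0 m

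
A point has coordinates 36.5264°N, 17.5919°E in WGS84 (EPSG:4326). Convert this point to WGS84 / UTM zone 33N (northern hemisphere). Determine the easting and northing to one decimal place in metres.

E 732062.7 m, N 4045461.8 m

Zone 33 central meridian λ₀ = 6×33 − 183 = 15°; Δλ = +2.5919°.
Transverse Mercator on WGS84 with k₀ = 0.9996 gives E = 732062.742 m, N = 4045461.841 m.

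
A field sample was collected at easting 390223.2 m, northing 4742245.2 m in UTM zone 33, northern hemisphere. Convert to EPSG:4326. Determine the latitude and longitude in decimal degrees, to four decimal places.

Zone 33N: λ₀ = 15°, k₀ = 0.9996, false easting 500000 m.
Meridian distance M = (N − FN)/k₀ = 4744142.9 m.
Inverse transverse Mercator on WGS84 gives φ = 42.82490017°, λ = 13.65700025°.

lat 42.8249°, lon 13.6570°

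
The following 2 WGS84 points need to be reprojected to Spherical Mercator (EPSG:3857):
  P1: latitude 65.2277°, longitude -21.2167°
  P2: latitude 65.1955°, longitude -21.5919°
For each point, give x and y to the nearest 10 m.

P1: x -2361830 m, y 9668610 m; P2: x -2403600 m, y 9660060 m

Web Mercator: x = R·λ, y = R·ln tan(π/4+φ/2), R = 6378137 m.
P1 (65.2277°, -21.2167°) → (-2361832.240, 9668605.881) m.
P2 (65.1955°, -21.5919°) → (-2403599.313, 9660056.491) m.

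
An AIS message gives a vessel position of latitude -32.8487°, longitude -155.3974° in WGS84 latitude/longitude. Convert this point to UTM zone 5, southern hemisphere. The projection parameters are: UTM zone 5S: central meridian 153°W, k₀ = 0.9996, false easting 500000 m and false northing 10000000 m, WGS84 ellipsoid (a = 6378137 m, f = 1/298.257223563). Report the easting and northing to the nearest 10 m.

E 275640 m, N 6362940 m

Zone 5 central meridian λ₀ = 6×5 − 183 = -153°; Δλ = -2.3974°.
Transverse Mercator on WGS84 with k₀ = 0.9996 gives E = 275636.265 m, N = 6362938.964 m.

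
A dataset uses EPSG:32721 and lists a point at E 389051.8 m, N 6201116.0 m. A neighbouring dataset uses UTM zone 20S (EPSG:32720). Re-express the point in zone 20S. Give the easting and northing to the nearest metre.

E 941209 m, N 6191352 m

UTM 21S → geographic: φ = -34.32529962°, λ = -58.20600042°.
UTM 20S (λ₀ = -63°) forward: E = 941209.422 m, N = 6191351.549 m.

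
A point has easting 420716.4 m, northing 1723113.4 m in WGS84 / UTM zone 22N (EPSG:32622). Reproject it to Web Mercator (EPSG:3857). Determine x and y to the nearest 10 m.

Unproject from UTM 22N (λ₀ = -51°) → φ = 15.58449976°, λ = -51.73950001°.
Web Mercator (R = 6378137 m): x = -5759614.795 m, y = 1756655.049 m.

x -5759610 m, y 1756660 m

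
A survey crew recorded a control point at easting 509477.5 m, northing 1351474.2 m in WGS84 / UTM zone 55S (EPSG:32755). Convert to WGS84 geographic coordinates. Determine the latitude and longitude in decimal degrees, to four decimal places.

Zone 55S: λ₀ = 147°, k₀ = 0.9996, false easting 500000 m, false northing 10000000 m.
Meridian distance M = (N − FN)/k₀ = -8651986.6 m.
Inverse transverse Mercator on WGS84 gives φ = -77.91150039°, λ = 147.40539869°.

lat -77.9115°, lon 147.4054°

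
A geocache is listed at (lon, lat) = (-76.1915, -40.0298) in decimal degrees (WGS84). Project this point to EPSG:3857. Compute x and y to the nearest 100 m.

Web Mercator is spherical with R = a = 6378137 m.
x = R·λ = 6378137 × -1.329792537 = -8481598.983 m.
y = R·ln tan(π/4 + φ/2) = 6378137 × -0.763588753 = -4870273.680 m.

x -8481600 m, y -4870300 m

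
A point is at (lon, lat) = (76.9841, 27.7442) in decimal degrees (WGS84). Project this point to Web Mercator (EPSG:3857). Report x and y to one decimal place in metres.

x 8569830.8 m, y 3216761.4 m

Web Mercator is spherical with R = a = 6378137 m.
x = R·λ = 6378137 × 1.343626017 = 8569830.811 m.
y = R·ln tan(π/4 + φ/2) = 6378137 × 0.504341844 = 3216761.374 m.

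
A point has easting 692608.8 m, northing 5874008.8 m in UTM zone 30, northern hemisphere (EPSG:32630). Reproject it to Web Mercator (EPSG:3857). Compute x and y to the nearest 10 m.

Unproject from UTM 30N (λ₀ = -3°) → φ = 52.98100035°, λ = -0.13089974°.
Web Mercator (R = 6378137 m): x = -14571.692 m, y = 6979484.272 m.

x -14570 m, y 6979480 m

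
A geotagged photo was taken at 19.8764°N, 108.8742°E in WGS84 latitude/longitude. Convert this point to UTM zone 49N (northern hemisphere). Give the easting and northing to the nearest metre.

E 277418 m, N 2199208 m

Zone 49 central meridian λ₀ = 6×49 − 183 = 111°; Δλ = -2.1258°.
Transverse Mercator on WGS84 with k₀ = 0.9996 gives E = 277417.628 m, N = 2199208.157 m.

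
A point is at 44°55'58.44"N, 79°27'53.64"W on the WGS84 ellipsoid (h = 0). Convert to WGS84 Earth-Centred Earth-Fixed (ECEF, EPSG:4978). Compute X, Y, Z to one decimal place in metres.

X 826950.1 m, Y -4446619.1 m, Z 4482072.5 m

WGS84: a = 6378137 m, e² = 0.006694380; N(φ) = a/√(1−e²sin²φ) = 6388813.162 m.
X = (N+h)·cosφ·cosλ = 826950.081 m; Y = (N+h)·cosφ·sinλ = -4446619.130 m; Z = (N(1−e²)+h)·sinφ = 4482072.499 m.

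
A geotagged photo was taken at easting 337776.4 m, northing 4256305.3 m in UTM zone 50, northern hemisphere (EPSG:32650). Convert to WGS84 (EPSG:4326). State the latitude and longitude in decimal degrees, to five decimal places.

lat 38.44030°, lon 115.14120°

Zone 50N: λ₀ = 117°, k₀ = 0.9996, false easting 500000 m.
Meridian distance M = (N − FN)/k₀ = 4258008.5 m.
Inverse transverse Mercator on WGS84 gives φ = 38.44029961°, λ = 115.14120036°.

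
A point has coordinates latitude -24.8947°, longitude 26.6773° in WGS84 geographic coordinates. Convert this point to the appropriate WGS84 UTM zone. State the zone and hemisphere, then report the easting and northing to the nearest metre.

Longitude 26.6773° lies in the 6° band [24°, 30°), giving zone 35; latitude is south of the equator, so 35S.
Zone 35 central meridian λ₀ = 6×35 − 183 = 27°; Δλ = -0.3227°.
Transverse Mercator on WGS84 with k₀ = 0.9996 gives E = 467408.626 m, N = 7246673.254 m.

Zone 35S: E 467409 m, N 7246673 m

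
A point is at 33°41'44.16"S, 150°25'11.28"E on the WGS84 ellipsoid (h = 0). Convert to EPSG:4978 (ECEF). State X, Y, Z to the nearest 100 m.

X -4619700 m, Y 2622300 m, Z -3518400 m

WGS84: a = 6378137 m, e² = 0.006694380; N(φ) = a/√(1−e²sin²φ) = 6384717.947 m.
X = (N+h)·cosφ·cosλ = -4619719.562 m; Y = (N+h)·cosφ·sinλ = 2622254.724 m; Z = (N(1−e²)+h)·sinφ = -3518404.968 m.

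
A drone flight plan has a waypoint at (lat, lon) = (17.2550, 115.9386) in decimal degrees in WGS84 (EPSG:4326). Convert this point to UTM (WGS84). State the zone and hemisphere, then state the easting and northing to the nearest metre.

Longitude 115.9386° lies in the 6° band [114°, 120°), giving zone 50; latitude is north of the equator, so 50N.
Zone 50 central meridian λ₀ = 6×50 − 183 = 117°; Δλ = -1.0614°.
Transverse Mercator on WGS84 with k₀ = 0.9996 gives E = 387169.695 m, N = 1908074.786 m.

Zone 50N: E 387170 m, N 1908075 m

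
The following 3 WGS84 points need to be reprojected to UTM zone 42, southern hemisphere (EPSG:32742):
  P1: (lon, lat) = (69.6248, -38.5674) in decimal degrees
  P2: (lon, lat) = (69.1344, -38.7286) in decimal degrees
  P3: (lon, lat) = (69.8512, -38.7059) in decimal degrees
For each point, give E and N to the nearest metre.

P1: E 554431 m, N 5731043 m; P2: E 511682 m, N 5713332 m; P3: E 574012 m, N 5715515 m

UTM zone 42S: λ₀ = 69°, k₀ = 0.9996.
P1 (-38.5674°, 69.6248°) → (554430.667, 5731042.695) m.
P2 (-38.7286°, 69.1344°) → (511682.263, 5713331.692) m.
P3 (-38.7059°, 69.8512°) → (574011.655, 5715515.389) m.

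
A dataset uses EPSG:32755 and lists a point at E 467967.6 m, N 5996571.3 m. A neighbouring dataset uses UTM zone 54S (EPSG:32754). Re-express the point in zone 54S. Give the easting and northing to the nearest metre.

UTM 55S → geographic: φ = -36.17510037°, λ = 146.64380004°.
UTM 54S (λ₀ = 141°) forward: E = 1007785.890 m, N = 5981840.486 m.

E 1007786 m, N 5981840 m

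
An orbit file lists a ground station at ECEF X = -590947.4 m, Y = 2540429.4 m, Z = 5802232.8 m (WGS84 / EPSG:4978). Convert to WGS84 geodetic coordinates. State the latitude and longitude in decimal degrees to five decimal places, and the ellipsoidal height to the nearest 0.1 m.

lat 65.93840°, lon 103.09510°, h 1185.4 m

λ = atan2(Y, X) = 103.09509960°; p = √(X²+Y²) = 2608256.2 m.
Bowring's method on WGS84 (a = 6378137 m, b = 6356752.314 m) gives φ = 65.93839983°, h = 1185.433 m.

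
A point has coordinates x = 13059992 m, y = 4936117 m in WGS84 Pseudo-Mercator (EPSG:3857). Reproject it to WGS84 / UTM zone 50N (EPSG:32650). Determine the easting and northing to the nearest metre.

E 527114 m, N 4481217 m

Web Mercator inverse (R = 6378137 m) → φ = 40.48119769°, λ = 117.31990424°.
UTM 50N forward: E = 527114.309 m, N = 4481216.823 m.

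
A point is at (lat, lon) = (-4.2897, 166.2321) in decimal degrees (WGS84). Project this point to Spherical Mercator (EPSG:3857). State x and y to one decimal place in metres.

x 18504872.7 m, y -477974.0 m

Web Mercator is spherical with R = a = 6378137 m.
x = R·λ = 6378137 × 2.901297468 = 18504872.725 m.
y = R·ln tan(π/4 + φ/2) = 6378137 × -0.074939433 = -477973.970 m.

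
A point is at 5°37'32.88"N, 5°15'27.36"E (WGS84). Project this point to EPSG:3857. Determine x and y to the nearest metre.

Web Mercator is spherical with R = a = 6378137 m.
x = R·λ = 6378137 × 0.091762431 = 585273.355 m.
y = R·ln tan(π/4 + φ/2) = 6378137 × 0.098346888 = 627269.924 m.

x 585273 m, y 627270 m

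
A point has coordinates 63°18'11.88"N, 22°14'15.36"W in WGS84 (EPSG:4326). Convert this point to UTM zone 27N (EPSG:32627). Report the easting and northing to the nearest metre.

E 437967 m, N 7019981 m

Zone 27 central meridian λ₀ = 6×27 − 183 = -21°; Δλ = -1.2376°.
Transverse Mercator on WGS84 with k₀ = 0.9996 gives E = 437966.535 m, N = 7019981.322 m.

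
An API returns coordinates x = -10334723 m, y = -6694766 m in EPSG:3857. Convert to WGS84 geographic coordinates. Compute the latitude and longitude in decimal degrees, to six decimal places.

R = 6378137 m. λ = x/R = -92.83839628°.
φ = 2·arctan(exp(y/R)) − 90° = 2·arctan(0.35006) − 90° = -51.41350219°.

lat -51.413502°, lon -92.838396°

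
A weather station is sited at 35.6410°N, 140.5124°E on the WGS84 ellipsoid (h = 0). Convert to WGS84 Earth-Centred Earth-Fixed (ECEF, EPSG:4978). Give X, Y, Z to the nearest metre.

WGS84: a = 6378137 m, e² = 0.006694380; N(φ) = a/√(1−e²sin²φ) = 6385398.266 m.
X = (N+h)·cosφ·cosλ = -4004914.184 m; Y = (N+h)·cosφ·sinλ = 3299941.016 m; Z = (N(1−e²)+h)·sinφ = 3695892.892 m.

X -4004914 m, Y 3299941 m, Z 3695893 m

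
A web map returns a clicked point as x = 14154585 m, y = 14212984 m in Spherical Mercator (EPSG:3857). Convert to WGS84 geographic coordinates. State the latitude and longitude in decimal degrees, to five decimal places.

lat 77.70570°, lon 127.15280°

R = 6378137 m. λ = x/R = 127.15280046°.
φ = 2·arctan(exp(y/R)) − 90° = 2·arctan(9.28492) − 90° = 77.70569978°.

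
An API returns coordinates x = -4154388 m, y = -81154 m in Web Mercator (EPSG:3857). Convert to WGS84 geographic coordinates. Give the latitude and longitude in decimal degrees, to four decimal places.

R = 6378137 m. λ = x/R = -37.31950237°.
φ = 2·arctan(exp(y/R)) − 90° = 2·arctan(0.98736) − 90° = -0.72899912°.

lat -0.7290°, lon -37.3195°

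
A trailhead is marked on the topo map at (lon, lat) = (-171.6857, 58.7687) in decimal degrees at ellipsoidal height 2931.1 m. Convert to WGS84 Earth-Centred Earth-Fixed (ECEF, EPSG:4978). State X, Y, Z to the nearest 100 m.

WGS84: a = 6378137 m, e² = 0.006694380; N(φ) = a/√(1−e²sin²φ) = 6393804.033 m.
X = (N+h)·cosφ·cosλ = -3281811.012 m; Y = (N+h)·cosφ·sinλ = -479600.994 m; Z = (N(1−e²)+h)·sinφ = 5433127.917 m.

X -3281800 m, Y -479600 m, Z 5433100 m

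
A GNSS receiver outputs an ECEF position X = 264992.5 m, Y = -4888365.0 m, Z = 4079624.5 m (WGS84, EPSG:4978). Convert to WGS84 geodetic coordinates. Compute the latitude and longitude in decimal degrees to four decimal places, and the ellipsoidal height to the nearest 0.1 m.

lat 39.9949°, lon -86.8971°, h 3224.9 m

λ = atan2(Y, X) = -86.89710039°; p = √(X²+Y²) = 4895542.2 m.
Bowring's method on WGS84 (a = 6378137 m, b = 6356752.314 m) gives φ = 39.99490010°, h = 3224.935 m.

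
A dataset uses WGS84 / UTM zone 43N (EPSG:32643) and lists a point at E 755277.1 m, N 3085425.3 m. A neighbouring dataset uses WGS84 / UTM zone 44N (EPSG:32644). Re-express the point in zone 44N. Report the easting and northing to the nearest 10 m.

E 164470 m, N 3087390 m

UTM 43N → geographic: φ = 27.86929979°, λ = 77.59269982°.
UTM 44N (λ₀ = 81°) forward: E = 164470.188 m, N = 3087391.433 m.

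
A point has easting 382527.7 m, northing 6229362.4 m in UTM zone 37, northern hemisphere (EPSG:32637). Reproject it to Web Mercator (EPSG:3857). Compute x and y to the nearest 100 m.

Unproject from UTM 37N (λ₀ = 39°) → φ = 56.19469981°, λ = 37.10680031°.
Web Mercator (R = 6378137 m): x = 4130710.116 m, y = 7597272.919 m.

x 4130700 m, y 7597300 m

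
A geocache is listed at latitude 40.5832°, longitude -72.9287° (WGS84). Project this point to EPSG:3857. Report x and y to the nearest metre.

Web Mercator is spherical with R = a = 6378137 m.
x = R·λ = 6378137 × -1.272845934 = -8118385.748 m.
y = R·ln tan(π/4 + φ/2) = 6378137 × 0.776254381 = 4951056.788 m.

x -8118386 m, y 4951057 m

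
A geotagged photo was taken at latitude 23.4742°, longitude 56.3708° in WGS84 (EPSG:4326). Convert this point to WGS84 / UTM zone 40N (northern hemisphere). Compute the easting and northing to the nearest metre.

E 435745 m, N 2596156 m

Zone 40 central meridian λ₀ = 6×40 − 183 = 57°; Δλ = -0.6292°.
Transverse Mercator on WGS84 with k₀ = 0.9996 gives E = 435745.179 m, N = 2596155.687 m.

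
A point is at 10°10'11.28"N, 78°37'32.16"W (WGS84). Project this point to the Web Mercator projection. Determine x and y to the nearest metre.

x -8752562 m, y 1138089 m

Web Mercator is spherical with R = a = 6378137 m.
x = R·λ = 6378137 × -1.372275596 = -8752561.755 m.
y = R·ln tan(π/4 + φ/2) = 6378137 × 0.178435907 = 1138088.664 m.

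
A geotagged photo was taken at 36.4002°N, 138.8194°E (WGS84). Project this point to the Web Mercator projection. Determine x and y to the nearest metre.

x 15453305 m, y 4355829 m

Web Mercator is spherical with R = a = 6378137 m.
x = R·λ = 6378137 × 2.422855596 = 15453304.920 m.
y = R·ln tan(π/4 + φ/2) = 6378137 × 0.682931227 = 4355828.926 m.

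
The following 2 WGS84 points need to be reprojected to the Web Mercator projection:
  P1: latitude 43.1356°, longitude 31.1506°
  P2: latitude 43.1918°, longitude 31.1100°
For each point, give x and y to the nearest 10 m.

Web Mercator: x = R·λ, y = R·ln tan(π/4+φ/2), R = 6378137 m.
P1 (43.1356°, 31.1506°) → (3467668.930, 5332634.378) m.
P2 (43.1918°, 31.1100°) → (3463149.359, 5341211.479) m.

P1: x 3467670 m, y 5332630 m; P2: x 3463150 m, y 5341210 m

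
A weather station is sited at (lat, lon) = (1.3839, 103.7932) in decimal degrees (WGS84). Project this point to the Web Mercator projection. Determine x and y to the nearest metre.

Web Mercator is spherical with R = a = 6378137 m.
x = R·λ = 6378137 × 1.811533081 = 11554206.172 m.
y = R·ln tan(π/4 + φ/2) = 6378137 × 0.024155960 = 154070.025 m.

x 11554206 m, y 154070 m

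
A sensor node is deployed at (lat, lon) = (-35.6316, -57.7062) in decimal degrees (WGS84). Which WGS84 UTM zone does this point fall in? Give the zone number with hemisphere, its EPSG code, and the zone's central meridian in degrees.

UTM zone = ⌊(λ + 180)/6⌋ + 1; -57.7062° ∈ [-60°, -54°) → zone 21.
Hemisphere: S (φ < 0).
Central meridian λ₀ = 6×21 − 183 = -57°.
EPSG code: 32721.

Zone 21S (EPSG:32721), central meridian -57°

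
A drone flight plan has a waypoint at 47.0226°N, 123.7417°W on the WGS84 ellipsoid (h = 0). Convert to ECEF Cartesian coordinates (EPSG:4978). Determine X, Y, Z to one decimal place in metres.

X -2419455.8 m, Y -3622107.3 m, Z 4643477.9 m

WGS84: a = 6378137 m, e² = 0.006694380; N(φ) = a/√(1−e²sin²φ) = 6389595.231 m.
X = (N+h)·cosφ·cosλ = -2419455.846 m; Y = (N+h)·cosφ·sinλ = -3622107.329 m; Z = (N(1−e²)+h)·sinφ = 4643477.924 m.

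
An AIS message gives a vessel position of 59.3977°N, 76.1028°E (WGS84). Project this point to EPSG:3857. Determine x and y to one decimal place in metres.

x 8471724.9 m, y 8266846.2 m

Web Mercator is spherical with R = a = 6378137 m.
x = R·λ = 6378137 × 1.328244430 = 8471724.944 m.
y = R·ln tan(π/4 + φ/2) = 6378137 × 1.296122390 = 8266846.171 m.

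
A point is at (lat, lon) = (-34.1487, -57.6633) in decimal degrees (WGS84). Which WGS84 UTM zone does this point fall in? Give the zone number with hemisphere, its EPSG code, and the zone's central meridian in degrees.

Zone 21S (EPSG:32721), central meridian -57°

UTM zone = ⌊(λ + 180)/6⌋ + 1; -57.6633° ∈ [-60°, -54°) → zone 21.
Hemisphere: S (φ < 0).
Central meridian λ₀ = 6×21 − 183 = -57°.
EPSG code: 32721.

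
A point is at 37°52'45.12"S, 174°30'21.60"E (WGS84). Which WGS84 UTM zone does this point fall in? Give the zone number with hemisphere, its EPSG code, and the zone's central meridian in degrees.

UTM zone = ⌊(λ + 180)/6⌋ + 1; 174.5060° ∈ [174°, 180°) → zone 60.
Hemisphere: S (φ < 0).
Central meridian λ₀ = 6×60 − 183 = 177°.
EPSG code: 32760.

Zone 60S (EPSG:32760), central meridian 177°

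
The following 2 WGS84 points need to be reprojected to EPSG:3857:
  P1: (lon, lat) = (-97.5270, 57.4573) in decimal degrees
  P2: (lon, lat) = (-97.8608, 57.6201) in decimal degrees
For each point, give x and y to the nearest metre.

P1: x -10856656 m, y 7854167 m; P2: x -10893814 m, y 7887932 m

Web Mercator: x = R·λ, y = R·ln tan(π/4+φ/2), R = 6378137 m.
P1 (57.4573°, -97.5270°) → (-10856655.979, 7854166.955) m.
P2 (57.6201°, -97.8608°) → (-10893814.425, 7887932.266) m.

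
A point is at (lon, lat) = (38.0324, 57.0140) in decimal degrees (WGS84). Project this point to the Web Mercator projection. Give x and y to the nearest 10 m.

Web Mercator is spherical with R = a = 6378137 m.
x = R·λ = 6378137 × 0.663790602 = 4233747.402 m.
y = R·ln tan(π/4 + φ/2) = 6378137 × 1.217123541 = 7762980.690 m.

x 4233750 m, y 7762980 m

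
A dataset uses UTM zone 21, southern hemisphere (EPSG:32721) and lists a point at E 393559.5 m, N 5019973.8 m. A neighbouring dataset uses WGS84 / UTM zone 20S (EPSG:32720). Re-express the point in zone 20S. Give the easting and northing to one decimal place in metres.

UTM 21S → geographic: φ = -44.96570033°, λ = -58.34970023°.
UTM 20S (λ₀ = -63°) forward: E = 866734.122 m, N = 5010330.906 m.

E 866734.1 m, N 5010330.9 m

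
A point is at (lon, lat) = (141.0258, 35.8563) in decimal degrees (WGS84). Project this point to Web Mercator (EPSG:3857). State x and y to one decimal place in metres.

Web Mercator is spherical with R = a = 6378137 m.
x = R·λ = 6378137 × 2.461364540 = 15698920.245 m.
y = R·ln tan(π/4 + φ/2) = 6378137 × 0.671178190 = 4280866.446 m.

x 15698920.2 m, y 4280866.4 m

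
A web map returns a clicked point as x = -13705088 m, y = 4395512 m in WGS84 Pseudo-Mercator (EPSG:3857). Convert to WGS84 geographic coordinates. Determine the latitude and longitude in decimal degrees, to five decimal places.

R = 6378137 m. λ = x/R = -123.11490021°.
φ = 2·arctan(exp(y/R)) − 90° = 2·arctan(1.99203) − 90° = 36.68659687°.

lat 36.68660°, lon -123.11490°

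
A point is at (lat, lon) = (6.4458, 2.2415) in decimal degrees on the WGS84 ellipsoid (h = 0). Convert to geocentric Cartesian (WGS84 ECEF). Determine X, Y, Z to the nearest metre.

WGS84: a = 6378137 m, e² = 0.006694380; N(φ) = a/√(1−e²sin²φ) = 6378406.077 m.
X = (N+h)·cosφ·cosλ = 6333235.381 m; Y = (N+h)·cosφ·sinλ = 247892.497 m; Z = (N(1−e²)+h)·sinφ = 711267.177 m.

X 6333235 m, Y 247892 m, Z 711267 m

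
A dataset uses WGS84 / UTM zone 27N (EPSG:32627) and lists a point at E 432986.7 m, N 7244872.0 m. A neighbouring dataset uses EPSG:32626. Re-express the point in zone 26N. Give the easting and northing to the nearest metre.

E 712388 m, N 7251795 m

UTM 27N → geographic: φ = 65.31990034°, λ = -22.43839993°.
UTM 26N (λ₀ = -27°) forward: E = 712387.611 m, N = 7251795.401 m.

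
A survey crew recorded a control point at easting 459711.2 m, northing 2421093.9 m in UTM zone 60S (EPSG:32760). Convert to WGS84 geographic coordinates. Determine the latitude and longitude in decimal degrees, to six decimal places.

lat -68.320400°, lon 176.022701°

Zone 60S: λ₀ = 177°, k₀ = 0.9996, false easting 500000 m, false northing 10000000 m.
Meridian distance M = (N − FN)/k₀ = -7581938.9 m.
Inverse transverse Mercator on WGS84 gives φ = -68.32040042°, λ = 176.02270055°.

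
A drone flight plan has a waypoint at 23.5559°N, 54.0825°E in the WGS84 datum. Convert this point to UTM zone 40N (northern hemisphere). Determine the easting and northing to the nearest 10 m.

Zone 40 central meridian λ₀ = 6×40 − 183 = 57°; Δλ = -2.9175°.
Transverse Mercator on WGS84 with k₀ = 0.9996 gives E = 202160.323 m, N = 2608092.179 m.

E 202160 m, N 2608090 m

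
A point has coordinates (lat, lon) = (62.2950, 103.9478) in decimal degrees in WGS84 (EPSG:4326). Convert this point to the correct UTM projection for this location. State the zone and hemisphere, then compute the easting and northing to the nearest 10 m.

Longitude 103.9478° lies in the 6° band [102°, 108°), giving zone 48; latitude is north of the equator, so 48N.
Zone 48 central meridian λ₀ = 6×48 − 183 = 105°; Δλ = -1.0522°.
Transverse Mercator on WGS84 with k₀ = 0.9996 gives E = 445423.970 m, N = 6907487.840 m.

Zone 48N: E 445420 m, N 6907490 m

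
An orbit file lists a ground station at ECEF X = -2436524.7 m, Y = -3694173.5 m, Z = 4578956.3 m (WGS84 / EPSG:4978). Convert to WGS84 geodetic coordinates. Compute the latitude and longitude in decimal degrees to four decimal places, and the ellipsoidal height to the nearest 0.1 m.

lat 46.1697°, lon -123.4072°, h 867.5 m

λ = atan2(Y, X) = -123.40719966°; p = √(X²+Y²) = 4425332.8 m.
Bowring's method on WGS84 (a = 6378137 m, b = 6356752.314 m) gives φ = 46.16969984°, h = 867.459 m.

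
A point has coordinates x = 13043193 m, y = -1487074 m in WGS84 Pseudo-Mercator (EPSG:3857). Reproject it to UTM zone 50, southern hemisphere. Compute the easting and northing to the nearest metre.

E 518308 m, N 8536405 m

Web Mercator inverse (R = 6378137 m) → φ = -13.23920378°, λ = 117.16899626°.
UTM 50S forward: E = 518308.498 m, N = 8536405.204 m.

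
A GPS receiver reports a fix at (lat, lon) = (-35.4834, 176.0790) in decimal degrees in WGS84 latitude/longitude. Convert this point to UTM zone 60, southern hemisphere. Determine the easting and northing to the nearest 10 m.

Zone 60 central meridian λ₀ = 6×60 − 183 = 177°; Δλ = -0.9210°.
Transverse Mercator on WGS84 with k₀ = 0.9996 gives E = 416453.290 m, N = 6072957.776 m.

E 416450 m, N 6072960 m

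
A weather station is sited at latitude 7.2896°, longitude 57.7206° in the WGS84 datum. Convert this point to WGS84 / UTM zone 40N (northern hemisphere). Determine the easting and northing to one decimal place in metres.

E 579543.0 m, N 805826.8 m

Zone 40 central meridian λ₀ = 6×40 − 183 = 57°; Δλ = +0.7206°.
Transverse Mercator on WGS84 with k₀ = 0.9996 gives E = 579542.974 m, N = 805826.811 m.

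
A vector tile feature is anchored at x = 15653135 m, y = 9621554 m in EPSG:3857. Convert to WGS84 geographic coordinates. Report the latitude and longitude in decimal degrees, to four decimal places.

R = 6378137 m. λ = x/R = 140.61450415°.
φ = 2·arctan(exp(y/R)) − 90° = 2·arctan(4.52004) − 90° = 65.04999974°.

lat 65.0500°, lon 140.6145°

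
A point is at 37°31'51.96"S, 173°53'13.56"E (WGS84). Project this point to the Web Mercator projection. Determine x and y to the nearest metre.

x 19357023 m, y -4513396 m

Web Mercator is spherical with R = a = 6378137 m.
x = R·λ = 6378137 × 3.034902422 = 19357023.428 m.
y = R·ln tan(π/4 + φ/2) = 6378137 × -0.707635490 = -4513396.103 m.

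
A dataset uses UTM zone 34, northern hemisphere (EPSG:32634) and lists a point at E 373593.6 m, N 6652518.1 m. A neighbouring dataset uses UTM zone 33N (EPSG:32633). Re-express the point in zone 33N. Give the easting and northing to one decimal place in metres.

E 708265.5 m, N 6656233.1 m

UTM 34N → geographic: φ = 59.99050032°, λ = 18.73410037°.
UTM 33N (λ₀ = 15°) forward: E = 708265.454 m, N = 6656233.144 m.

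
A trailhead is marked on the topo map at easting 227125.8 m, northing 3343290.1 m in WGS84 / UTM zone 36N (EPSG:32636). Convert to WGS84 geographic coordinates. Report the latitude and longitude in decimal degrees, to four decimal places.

lat 30.1905°, lon 30.1659°

Zone 36N: λ₀ = 33°, k₀ = 0.9996, false easting 500000 m.
Meridian distance M = (N − FN)/k₀ = 3344628.0 m.
Inverse transverse Mercator on WGS84 gives φ = 30.19049956°, λ = 30.16590002°.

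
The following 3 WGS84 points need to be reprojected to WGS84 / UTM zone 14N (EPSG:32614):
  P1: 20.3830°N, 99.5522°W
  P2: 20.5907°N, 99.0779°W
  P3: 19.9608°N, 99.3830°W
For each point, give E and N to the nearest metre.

UTM zone 14N: λ₀ = -99°, k₀ = 0.9996.
P1 (20.3830°, -99.5522°) → (442377.304, 2253961.725) m.
P2 (20.5907°, -99.0779°) → (491882.078, 2276852.309) m.
P3 (19.9608°, -99.3830°) → (459926.059, 2207189.169) m.

P1: E 442377 m, N 2253962 m; P2: E 491882 m, N 2276852 m; P3: E 459926 m, N 2207189 m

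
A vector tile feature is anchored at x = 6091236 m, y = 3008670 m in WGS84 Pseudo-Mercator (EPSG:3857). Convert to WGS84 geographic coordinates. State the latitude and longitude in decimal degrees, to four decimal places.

lat 26.0774°, lon 54.7185°

R = 6378137 m. λ = x/R = 54.71850398°.
φ = 2·arctan(exp(y/R)) − 90° = 2·arctan(1.60274) − 90° = 26.07739655°.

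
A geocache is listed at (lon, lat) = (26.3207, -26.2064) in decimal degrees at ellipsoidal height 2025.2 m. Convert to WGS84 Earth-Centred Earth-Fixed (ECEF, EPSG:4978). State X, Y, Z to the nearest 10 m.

X 5134230 m, Y 2539800 m, Z -2800490 m

WGS84: a = 6378137 m, e² = 0.006694380; N(φ) = a/√(1−e²sin²φ) = 6382304.444 m.
X = (N+h)·cosφ·cosλ = 5134227.232 m; Y = (N+h)·cosφ·sinλ = 2539801.557 m; Z = (N(1−e²)+h)·sinφ = -2800490.882 m.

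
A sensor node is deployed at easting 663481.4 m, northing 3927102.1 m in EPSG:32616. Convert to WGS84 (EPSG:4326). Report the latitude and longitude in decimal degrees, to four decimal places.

Zone 16N: λ₀ = -87°, k₀ = 0.9996, false easting 500000 m.
Meridian distance M = (N − FN)/k₀ = 3928673.6 m.
Inverse transverse Mercator on WGS84 gives φ = 35.47400038°, λ = -85.19810015°.

lat 35.4740°, lon -85.1981°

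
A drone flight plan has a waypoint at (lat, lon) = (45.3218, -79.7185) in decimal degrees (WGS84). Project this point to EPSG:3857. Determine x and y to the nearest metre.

Web Mercator is spherical with R = a = 6378137 m.
x = R·λ = 6378137 × -1.391350300 = -8874222.827 m.
y = R·ln tan(π/4 + φ/2) = 6378137 × 0.889338906 = 5672325.381 m.

x -8874223 m, y 5672325 m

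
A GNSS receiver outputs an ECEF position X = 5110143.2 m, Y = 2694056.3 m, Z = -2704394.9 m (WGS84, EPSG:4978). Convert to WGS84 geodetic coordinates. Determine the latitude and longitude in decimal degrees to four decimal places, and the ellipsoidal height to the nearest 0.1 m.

lat -25.2345°, lon 27.7981°, h 4222.5 m

λ = atan2(Y, X) = 27.79809997°; p = √(X²+Y²) = 5776807.3 m.
Bowring's method on WGS84 (a = 6378137 m, b = 6356752.314 m) gives φ = -25.23449972°, h = 4222.504 m.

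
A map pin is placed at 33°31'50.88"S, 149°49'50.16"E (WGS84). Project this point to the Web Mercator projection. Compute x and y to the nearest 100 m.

x 16679100 m, y -3966000 m

Web Mercator is spherical with R = a = 6378137 m.
x = R·λ = 6378137 × 2.615037290 = 16679066.097 m.
y = R·ln tan(π/4 + φ/2) = 6378137 × -0.621807370 = -3965972.592 m.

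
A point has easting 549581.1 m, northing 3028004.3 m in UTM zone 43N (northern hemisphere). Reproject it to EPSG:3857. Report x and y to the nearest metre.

x 8404777 m, y 3170326 m

Unproject from UTM 43N (λ₀ = 75°) → φ = 27.37439959°, λ = 75.50140046°.
Web Mercator (R = 6378137 m): x = 8404777.454 m, y = 3170326.408 m.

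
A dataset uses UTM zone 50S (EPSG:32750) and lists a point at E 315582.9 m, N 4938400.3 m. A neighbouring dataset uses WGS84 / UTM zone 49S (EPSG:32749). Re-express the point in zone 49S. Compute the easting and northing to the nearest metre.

E 782814 m, N 4934711 m

UTM 50S → geographic: φ = -45.68339981°, λ = 114.63179973°.
UTM 49S (λ₀ = 111°) forward: E = 782813.923 m, N = 4934710.525 m.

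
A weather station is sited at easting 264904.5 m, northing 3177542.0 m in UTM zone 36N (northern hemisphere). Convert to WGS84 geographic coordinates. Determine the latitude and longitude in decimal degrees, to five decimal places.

lat 28.70380°, lon 30.59350°

Zone 36N: λ₀ = 33°, k₀ = 0.9996, false easting 500000 m.
Meridian distance M = (N − FN)/k₀ = 3178813.5 m.
Inverse transverse Mercator on WGS84 gives φ = 28.70379963°, λ = 30.59350038°.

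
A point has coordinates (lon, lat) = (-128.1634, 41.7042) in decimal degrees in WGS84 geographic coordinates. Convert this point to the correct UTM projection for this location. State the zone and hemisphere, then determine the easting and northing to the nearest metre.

Zone 9N: E 569605 m, N 4617273 m

Longitude -128.1634° lies in the 6° band [-132°, -126°), giving zone 9; latitude is north of the equator, so 9N.
Zone 9 central meridian λ₀ = 6×9 − 183 = -129°; Δλ = +0.8366°.
Transverse Mercator on WGS84 with k₀ = 0.9996 gives E = 569605.460 m, N = 4617272.829 m.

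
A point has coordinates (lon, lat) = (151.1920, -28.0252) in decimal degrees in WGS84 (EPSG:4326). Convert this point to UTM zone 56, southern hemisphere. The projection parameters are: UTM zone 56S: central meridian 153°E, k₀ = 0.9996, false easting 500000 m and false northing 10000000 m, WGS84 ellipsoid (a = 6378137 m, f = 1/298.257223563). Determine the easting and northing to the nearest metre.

Zone 56 central meridian λ₀ = 6×56 − 183 = 153°; Δλ = -1.8080°.
Transverse Mercator on WGS84 with k₀ = 0.9996 gives E = 322257.658 m, N = 6898688.143 m.

E 322258 m, N 6898688 m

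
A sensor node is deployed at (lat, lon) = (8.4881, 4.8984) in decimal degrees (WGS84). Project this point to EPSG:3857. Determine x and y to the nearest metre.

x 545287 m, y 948366 m

Web Mercator is spherical with R = a = 6378137 m.
x = R·λ = 6378137 × 0.085493208 = 545287.394 m.
y = R·ln tan(π/4 + φ/2) = 6378137 × 0.148690176 = 948366.313 m.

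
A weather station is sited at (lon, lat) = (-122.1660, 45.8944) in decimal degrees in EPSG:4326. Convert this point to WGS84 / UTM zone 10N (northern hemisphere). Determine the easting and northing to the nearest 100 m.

E 564700 m, N 5082700 m

Zone 10 central meridian λ₀ = 6×10 − 183 = -123°; Δλ = +0.8340°.
Transverse Mercator on WGS84 with k₀ = 0.9996 gives E = 564701.223 m, N = 5082652.860 m.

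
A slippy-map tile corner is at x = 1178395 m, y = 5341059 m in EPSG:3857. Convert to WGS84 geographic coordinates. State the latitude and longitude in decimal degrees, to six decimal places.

lat 43.190801°, lon 10.585702°

R = 6378137 m. λ = x/R = 10.58570239°.
φ = 2·arctan(exp(y/R)) − 90° = 2·arctan(2.31035) − 90° = 43.19080136°.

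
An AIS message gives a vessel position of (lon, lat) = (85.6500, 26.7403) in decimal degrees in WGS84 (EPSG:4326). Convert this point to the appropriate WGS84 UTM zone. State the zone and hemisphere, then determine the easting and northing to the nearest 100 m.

Longitude 85.6500° lies in the 6° band [84°, 90°), giving zone 45; latitude is north of the equator, so 45N.
Zone 45 central meridian λ₀ = 6×45 − 183 = 87°; Δλ = -1.3500°.
Transverse Mercator on WGS84 with k₀ = 0.9996 gives E = 365745.738 m, N = 2958383.351 m.

Zone 45N: E 365700 m, N 2958400 m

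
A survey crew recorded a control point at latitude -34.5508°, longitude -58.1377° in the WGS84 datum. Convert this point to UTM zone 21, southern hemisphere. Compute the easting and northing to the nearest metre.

E 395616 m, N 6176182 m

Zone 21 central meridian λ₀ = 6×21 − 183 = -57°; Δλ = -1.1377°.
Transverse Mercator on WGS84 with k₀ = 0.9996 gives E = 395616.376 m, N = 6176181.865 m.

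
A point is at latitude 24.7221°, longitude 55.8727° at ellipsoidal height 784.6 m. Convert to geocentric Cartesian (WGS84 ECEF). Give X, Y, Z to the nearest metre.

WGS84: a = 6378137 m, e² = 0.006694380; N(φ) = a/√(1−e²sin²φ) = 6381874.319 m.
X = (N+h)·cosφ·cosλ = 3252686.219 m; Y = (N+h)·cosφ·sinλ = 4799270.157 m; Z = (N(1−e²)+h)·sinφ = 2651472.092 m.

X 3252686 m, Y 4799270 m, Z 2651472 m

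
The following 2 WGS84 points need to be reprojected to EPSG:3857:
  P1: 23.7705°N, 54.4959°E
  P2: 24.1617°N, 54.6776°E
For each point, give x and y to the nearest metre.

P1: x 6066456 m, y 2725467 m; P2: x 6086683 m, y 2773124 m

Web Mercator: x = R·λ, y = R·ln tan(π/4+φ/2), R = 6378137 m.
P1 (23.7705°, 54.4959°) → (6066455.838, 2725467.368) m.
P2 (24.1617°, 54.6776°) → (6086682.590, 2773124.374) m.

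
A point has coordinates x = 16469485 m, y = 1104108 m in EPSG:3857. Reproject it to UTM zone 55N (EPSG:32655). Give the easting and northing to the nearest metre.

E 603931 m, N 1091098 m

Web Mercator inverse (R = 6378137 m) → φ = 9.86920242°, λ = 147.94790097°.
UTM 55N forward: E = 603931.458 m, N = 1091098.472 m.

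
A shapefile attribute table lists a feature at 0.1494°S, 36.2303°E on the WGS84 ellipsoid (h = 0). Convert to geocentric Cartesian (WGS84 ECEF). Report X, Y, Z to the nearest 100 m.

X 5144900 m, Y 3769700 m, Z -16500 m

WGS84: a = 6378137 m, e² = 0.006694380; N(φ) = a/√(1−e²sin²φ) = 6378137.145 m.
X = (N+h)·cosφ·cosλ = 5144893.230 m; Y = (N+h)·cosφ·sinλ = 3769672.466 m; Z = (N(1−e²)+h)·sinφ = -16519.778 m.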